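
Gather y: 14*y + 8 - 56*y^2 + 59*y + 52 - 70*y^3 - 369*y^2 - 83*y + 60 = -70*y^3 - 425*y^2 - 10*y + 120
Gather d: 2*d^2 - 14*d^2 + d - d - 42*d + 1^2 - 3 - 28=-12*d^2 - 42*d - 30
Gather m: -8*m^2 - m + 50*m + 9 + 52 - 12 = -8*m^2 + 49*m + 49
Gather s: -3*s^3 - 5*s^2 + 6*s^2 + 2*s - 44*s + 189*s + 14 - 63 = -3*s^3 + s^2 + 147*s - 49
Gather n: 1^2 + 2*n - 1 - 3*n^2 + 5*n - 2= -3*n^2 + 7*n - 2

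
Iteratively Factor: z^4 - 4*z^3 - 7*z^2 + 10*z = (z - 1)*(z^3 - 3*z^2 - 10*z) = z*(z - 1)*(z^2 - 3*z - 10) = z*(z - 1)*(z + 2)*(z - 5)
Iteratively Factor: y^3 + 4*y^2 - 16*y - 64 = (y + 4)*(y^2 - 16) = (y + 4)^2*(y - 4)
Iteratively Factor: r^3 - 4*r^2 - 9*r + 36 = (r - 3)*(r^2 - r - 12) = (r - 4)*(r - 3)*(r + 3)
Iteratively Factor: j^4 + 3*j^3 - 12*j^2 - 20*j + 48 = (j + 3)*(j^3 - 12*j + 16) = (j - 2)*(j + 3)*(j^2 + 2*j - 8) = (j - 2)*(j + 3)*(j + 4)*(j - 2)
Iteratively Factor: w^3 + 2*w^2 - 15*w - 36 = (w + 3)*(w^2 - w - 12) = (w + 3)^2*(w - 4)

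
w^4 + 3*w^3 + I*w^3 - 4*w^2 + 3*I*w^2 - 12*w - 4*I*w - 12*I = (w - 2)*(w + 2)*(w + 3)*(w + I)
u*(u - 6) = u^2 - 6*u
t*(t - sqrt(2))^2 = t^3 - 2*sqrt(2)*t^2 + 2*t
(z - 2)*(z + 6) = z^2 + 4*z - 12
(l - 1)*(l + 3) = l^2 + 2*l - 3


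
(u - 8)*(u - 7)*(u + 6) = u^3 - 9*u^2 - 34*u + 336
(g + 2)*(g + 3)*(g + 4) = g^3 + 9*g^2 + 26*g + 24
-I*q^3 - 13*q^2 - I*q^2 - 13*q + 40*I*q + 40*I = (q - 8*I)*(q - 5*I)*(-I*q - I)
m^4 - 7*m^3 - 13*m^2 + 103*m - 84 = (m - 7)*(m - 3)*(m - 1)*(m + 4)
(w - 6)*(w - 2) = w^2 - 8*w + 12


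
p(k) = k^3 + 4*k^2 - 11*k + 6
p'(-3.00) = -8.00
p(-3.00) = 48.00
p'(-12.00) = 325.00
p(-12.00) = -1014.00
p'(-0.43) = -13.89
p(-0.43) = 11.39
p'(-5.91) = 46.50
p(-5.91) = 4.30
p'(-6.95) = 78.31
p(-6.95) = -60.04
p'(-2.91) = -8.88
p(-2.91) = 47.24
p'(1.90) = 15.03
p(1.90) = 6.40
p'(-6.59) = 66.56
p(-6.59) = -33.99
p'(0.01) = -10.92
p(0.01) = 5.89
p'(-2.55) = -11.89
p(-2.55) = 43.48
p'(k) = 3*k^2 + 8*k - 11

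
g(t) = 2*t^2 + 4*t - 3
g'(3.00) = 16.00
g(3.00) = 27.00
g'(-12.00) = -44.00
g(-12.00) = 237.00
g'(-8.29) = -29.16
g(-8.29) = 101.29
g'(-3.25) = -9.00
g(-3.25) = 5.12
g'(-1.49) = -1.96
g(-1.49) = -4.52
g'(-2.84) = -7.36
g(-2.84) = 1.77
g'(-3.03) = -8.12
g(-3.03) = 3.24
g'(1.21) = 8.84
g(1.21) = 4.77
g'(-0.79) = 0.84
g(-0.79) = -4.91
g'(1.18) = 8.72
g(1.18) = 4.50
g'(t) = 4*t + 4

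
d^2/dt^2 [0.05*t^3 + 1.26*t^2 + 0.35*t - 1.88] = 0.3*t + 2.52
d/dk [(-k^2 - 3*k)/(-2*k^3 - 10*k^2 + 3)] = (-2*k^2*(k + 3)*(3*k + 10) + (2*k + 3)*(2*k^3 + 10*k^2 - 3))/(2*k^3 + 10*k^2 - 3)^2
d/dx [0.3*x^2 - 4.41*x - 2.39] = 0.6*x - 4.41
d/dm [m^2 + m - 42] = 2*m + 1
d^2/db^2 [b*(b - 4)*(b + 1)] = 6*b - 6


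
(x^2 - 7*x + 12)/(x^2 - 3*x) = (x - 4)/x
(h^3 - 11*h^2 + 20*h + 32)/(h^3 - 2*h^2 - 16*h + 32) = (h^2 - 7*h - 8)/(h^2 + 2*h - 8)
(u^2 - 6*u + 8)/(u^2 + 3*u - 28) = (u - 2)/(u + 7)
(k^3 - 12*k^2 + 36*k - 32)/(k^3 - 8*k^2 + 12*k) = (k^2 - 10*k + 16)/(k*(k - 6))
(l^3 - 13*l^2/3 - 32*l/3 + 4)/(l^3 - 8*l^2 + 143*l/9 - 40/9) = 3*(l^2 - 4*l - 12)/(3*l^2 - 23*l + 40)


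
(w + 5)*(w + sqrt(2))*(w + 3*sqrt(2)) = w^3 + 5*w^2 + 4*sqrt(2)*w^2 + 6*w + 20*sqrt(2)*w + 30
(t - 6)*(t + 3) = t^2 - 3*t - 18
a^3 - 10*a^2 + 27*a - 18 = (a - 6)*(a - 3)*(a - 1)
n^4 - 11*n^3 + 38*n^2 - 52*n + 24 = (n - 6)*(n - 2)^2*(n - 1)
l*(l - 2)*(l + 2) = l^3 - 4*l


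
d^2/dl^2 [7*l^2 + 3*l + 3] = 14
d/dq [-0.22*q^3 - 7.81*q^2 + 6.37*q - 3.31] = -0.66*q^2 - 15.62*q + 6.37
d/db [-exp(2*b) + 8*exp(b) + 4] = 2*(4 - exp(b))*exp(b)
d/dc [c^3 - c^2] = c*(3*c - 2)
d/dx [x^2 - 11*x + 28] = 2*x - 11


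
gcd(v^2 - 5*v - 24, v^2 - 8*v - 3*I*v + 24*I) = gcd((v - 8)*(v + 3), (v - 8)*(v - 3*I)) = v - 8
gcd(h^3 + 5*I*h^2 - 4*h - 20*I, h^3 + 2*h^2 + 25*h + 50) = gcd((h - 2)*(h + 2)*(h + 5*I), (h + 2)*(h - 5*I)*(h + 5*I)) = h^2 + h*(2 + 5*I) + 10*I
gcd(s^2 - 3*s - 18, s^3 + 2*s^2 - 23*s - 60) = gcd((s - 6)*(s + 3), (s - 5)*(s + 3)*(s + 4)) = s + 3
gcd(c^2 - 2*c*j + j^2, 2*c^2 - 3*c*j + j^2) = c - j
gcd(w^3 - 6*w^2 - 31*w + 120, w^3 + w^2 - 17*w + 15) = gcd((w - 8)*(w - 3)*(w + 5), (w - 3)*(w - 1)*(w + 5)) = w^2 + 2*w - 15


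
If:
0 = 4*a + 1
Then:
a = -1/4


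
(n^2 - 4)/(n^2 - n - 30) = (4 - n^2)/(-n^2 + n + 30)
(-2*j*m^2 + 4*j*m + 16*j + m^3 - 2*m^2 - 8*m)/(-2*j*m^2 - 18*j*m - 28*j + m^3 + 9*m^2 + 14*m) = (m - 4)/(m + 7)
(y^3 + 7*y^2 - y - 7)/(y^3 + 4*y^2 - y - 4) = (y + 7)/(y + 4)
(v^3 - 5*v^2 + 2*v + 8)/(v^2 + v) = v - 6 + 8/v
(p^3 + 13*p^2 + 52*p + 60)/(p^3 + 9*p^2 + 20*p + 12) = (p + 5)/(p + 1)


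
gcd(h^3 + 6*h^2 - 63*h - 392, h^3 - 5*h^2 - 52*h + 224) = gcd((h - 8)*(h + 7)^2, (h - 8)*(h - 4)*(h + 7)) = h^2 - h - 56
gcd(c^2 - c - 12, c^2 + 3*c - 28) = c - 4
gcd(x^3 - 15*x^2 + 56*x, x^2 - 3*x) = x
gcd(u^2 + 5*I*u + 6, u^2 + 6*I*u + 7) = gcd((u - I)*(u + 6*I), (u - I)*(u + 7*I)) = u - I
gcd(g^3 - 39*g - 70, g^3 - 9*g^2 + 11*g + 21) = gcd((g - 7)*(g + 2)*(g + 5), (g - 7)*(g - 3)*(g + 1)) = g - 7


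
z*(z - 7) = z^2 - 7*z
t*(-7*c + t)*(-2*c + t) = 14*c^2*t - 9*c*t^2 + t^3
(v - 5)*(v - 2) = v^2 - 7*v + 10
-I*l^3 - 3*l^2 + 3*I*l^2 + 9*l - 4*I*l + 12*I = (l - 3)*(l - 4*I)*(-I*l + 1)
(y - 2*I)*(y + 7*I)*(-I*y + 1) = -I*y^3 + 6*y^2 - 9*I*y + 14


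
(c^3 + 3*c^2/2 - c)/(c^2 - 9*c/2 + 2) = c*(c + 2)/(c - 4)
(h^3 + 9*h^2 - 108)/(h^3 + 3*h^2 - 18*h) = (h + 6)/h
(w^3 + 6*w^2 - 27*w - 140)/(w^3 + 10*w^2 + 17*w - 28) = (w - 5)/(w - 1)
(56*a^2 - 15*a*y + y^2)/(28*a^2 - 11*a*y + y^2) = (-8*a + y)/(-4*a + y)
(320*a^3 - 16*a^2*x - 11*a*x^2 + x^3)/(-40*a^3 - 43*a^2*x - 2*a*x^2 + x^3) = (-8*a + x)/(a + x)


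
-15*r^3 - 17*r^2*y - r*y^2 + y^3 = (-5*r + y)*(r + y)*(3*r + y)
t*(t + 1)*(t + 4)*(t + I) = t^4 + 5*t^3 + I*t^3 + 4*t^2 + 5*I*t^2 + 4*I*t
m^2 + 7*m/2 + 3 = (m + 3/2)*(m + 2)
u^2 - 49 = (u - 7)*(u + 7)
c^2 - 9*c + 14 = (c - 7)*(c - 2)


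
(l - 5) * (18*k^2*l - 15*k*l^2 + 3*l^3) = 18*k^2*l^2 - 90*k^2*l - 15*k*l^3 + 75*k*l^2 + 3*l^4 - 15*l^3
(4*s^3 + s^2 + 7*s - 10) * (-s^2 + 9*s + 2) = -4*s^5 + 35*s^4 + 10*s^3 + 75*s^2 - 76*s - 20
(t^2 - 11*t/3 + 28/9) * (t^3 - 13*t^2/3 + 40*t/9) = t^5 - 8*t^4 + 211*t^3/9 - 268*t^2/9 + 1120*t/81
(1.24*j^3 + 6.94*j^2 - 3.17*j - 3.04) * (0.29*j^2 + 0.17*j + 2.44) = 0.3596*j^5 + 2.2234*j^4 + 3.2861*j^3 + 15.5131*j^2 - 8.2516*j - 7.4176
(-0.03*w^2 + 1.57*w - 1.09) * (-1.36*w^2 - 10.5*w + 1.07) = 0.0408*w^4 - 1.8202*w^3 - 15.0347*w^2 + 13.1249*w - 1.1663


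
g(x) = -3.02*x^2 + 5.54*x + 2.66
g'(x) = 5.54 - 6.04*x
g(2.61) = -3.45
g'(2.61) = -10.22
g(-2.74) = -35.19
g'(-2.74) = 22.09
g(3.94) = -22.39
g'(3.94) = -18.26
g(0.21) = 3.69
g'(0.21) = 4.27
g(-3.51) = -53.99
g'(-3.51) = 26.74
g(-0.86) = -4.34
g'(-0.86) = 10.73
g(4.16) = -26.56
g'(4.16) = -19.59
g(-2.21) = -24.33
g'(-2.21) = 18.89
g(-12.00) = -498.70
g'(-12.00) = 78.02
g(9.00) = -192.10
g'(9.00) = -48.82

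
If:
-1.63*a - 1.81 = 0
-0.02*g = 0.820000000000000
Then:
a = -1.11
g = -41.00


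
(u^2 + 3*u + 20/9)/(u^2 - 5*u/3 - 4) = (u + 5/3)/(u - 3)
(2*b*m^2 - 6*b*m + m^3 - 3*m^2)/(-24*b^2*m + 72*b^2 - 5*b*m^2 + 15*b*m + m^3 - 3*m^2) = m*(-2*b - m)/(24*b^2 + 5*b*m - m^2)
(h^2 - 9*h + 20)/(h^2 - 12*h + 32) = (h - 5)/(h - 8)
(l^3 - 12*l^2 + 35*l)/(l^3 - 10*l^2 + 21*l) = (l - 5)/(l - 3)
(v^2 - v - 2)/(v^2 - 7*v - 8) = (v - 2)/(v - 8)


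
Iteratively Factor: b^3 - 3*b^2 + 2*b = (b - 2)*(b^2 - b) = (b - 2)*(b - 1)*(b)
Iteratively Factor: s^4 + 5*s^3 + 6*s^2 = (s)*(s^3 + 5*s^2 + 6*s) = s*(s + 3)*(s^2 + 2*s) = s*(s + 2)*(s + 3)*(s)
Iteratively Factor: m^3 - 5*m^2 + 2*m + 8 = (m - 4)*(m^2 - m - 2) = (m - 4)*(m + 1)*(m - 2)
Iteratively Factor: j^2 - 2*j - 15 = (j - 5)*(j + 3)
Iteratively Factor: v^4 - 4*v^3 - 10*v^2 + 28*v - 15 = (v - 5)*(v^3 + v^2 - 5*v + 3) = (v - 5)*(v - 1)*(v^2 + 2*v - 3) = (v - 5)*(v - 1)*(v + 3)*(v - 1)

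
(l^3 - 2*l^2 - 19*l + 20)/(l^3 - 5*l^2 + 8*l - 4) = (l^2 - l - 20)/(l^2 - 4*l + 4)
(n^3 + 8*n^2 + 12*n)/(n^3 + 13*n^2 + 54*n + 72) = n*(n + 2)/(n^2 + 7*n + 12)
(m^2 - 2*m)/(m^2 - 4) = m/(m + 2)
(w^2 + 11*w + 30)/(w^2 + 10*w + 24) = (w + 5)/(w + 4)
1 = 1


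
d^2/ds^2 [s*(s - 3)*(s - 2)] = 6*s - 10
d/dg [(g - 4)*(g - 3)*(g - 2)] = 3*g^2 - 18*g + 26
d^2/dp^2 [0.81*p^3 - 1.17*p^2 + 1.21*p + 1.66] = 4.86*p - 2.34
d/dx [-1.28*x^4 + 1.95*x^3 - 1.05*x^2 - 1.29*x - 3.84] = -5.12*x^3 + 5.85*x^2 - 2.1*x - 1.29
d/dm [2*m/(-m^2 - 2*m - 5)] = 2*(m^2 - 5)/(m^4 + 4*m^3 + 14*m^2 + 20*m + 25)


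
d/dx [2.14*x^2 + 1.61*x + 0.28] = 4.28*x + 1.61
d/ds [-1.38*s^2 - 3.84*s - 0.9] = -2.76*s - 3.84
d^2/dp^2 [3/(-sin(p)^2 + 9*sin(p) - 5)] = 3*(4*sin(p)^4 - 27*sin(p)^3 + 55*sin(p)^2 + 99*sin(p) - 152)/(sin(p)^2 - 9*sin(p) + 5)^3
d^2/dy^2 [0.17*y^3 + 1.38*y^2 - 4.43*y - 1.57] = 1.02*y + 2.76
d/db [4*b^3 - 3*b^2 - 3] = 6*b*(2*b - 1)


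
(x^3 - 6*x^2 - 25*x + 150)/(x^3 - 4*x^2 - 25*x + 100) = (x - 6)/(x - 4)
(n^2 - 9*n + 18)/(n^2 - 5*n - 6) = (n - 3)/(n + 1)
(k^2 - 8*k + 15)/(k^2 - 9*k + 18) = (k - 5)/(k - 6)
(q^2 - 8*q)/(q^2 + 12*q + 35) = q*(q - 8)/(q^2 + 12*q + 35)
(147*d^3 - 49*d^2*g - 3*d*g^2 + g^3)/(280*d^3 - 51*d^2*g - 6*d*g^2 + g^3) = (21*d^2 - 10*d*g + g^2)/(40*d^2 - 13*d*g + g^2)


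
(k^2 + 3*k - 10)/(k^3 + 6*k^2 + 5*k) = (k - 2)/(k*(k + 1))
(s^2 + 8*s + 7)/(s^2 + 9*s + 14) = (s + 1)/(s + 2)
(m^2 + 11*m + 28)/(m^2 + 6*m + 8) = (m + 7)/(m + 2)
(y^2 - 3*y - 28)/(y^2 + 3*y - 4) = (y - 7)/(y - 1)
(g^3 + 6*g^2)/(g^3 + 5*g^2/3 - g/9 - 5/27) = 27*g^2*(g + 6)/(27*g^3 + 45*g^2 - 3*g - 5)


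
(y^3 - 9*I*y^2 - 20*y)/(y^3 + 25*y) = (y - 4*I)/(y + 5*I)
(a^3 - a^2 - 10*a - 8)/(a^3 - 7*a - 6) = (a - 4)/(a - 3)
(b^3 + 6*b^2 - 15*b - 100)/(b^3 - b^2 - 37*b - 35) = (b^2 + b - 20)/(b^2 - 6*b - 7)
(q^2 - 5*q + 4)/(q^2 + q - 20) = (q - 1)/(q + 5)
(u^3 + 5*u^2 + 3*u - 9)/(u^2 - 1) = (u^2 + 6*u + 9)/(u + 1)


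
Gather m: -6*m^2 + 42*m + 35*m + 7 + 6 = -6*m^2 + 77*m + 13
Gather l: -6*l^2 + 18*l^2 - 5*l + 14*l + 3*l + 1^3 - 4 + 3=12*l^2 + 12*l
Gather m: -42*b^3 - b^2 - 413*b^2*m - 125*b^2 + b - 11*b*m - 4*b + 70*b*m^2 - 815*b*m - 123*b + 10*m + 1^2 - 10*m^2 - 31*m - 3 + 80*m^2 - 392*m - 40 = -42*b^3 - 126*b^2 - 126*b + m^2*(70*b + 70) + m*(-413*b^2 - 826*b - 413) - 42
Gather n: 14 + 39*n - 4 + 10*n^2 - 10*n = 10*n^2 + 29*n + 10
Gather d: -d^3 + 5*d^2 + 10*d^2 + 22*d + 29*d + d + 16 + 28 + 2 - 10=-d^3 + 15*d^2 + 52*d + 36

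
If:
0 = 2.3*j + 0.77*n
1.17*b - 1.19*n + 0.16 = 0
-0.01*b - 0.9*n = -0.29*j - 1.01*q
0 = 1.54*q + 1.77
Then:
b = -1.31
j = 0.39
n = -1.15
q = -1.15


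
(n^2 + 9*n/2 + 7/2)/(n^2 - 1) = (n + 7/2)/(n - 1)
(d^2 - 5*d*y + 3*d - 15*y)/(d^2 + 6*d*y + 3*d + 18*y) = (d - 5*y)/(d + 6*y)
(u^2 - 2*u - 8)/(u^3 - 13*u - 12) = (u + 2)/(u^2 + 4*u + 3)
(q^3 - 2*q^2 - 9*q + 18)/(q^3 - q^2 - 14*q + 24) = (q + 3)/(q + 4)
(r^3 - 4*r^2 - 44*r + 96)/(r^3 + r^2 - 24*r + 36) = (r - 8)/(r - 3)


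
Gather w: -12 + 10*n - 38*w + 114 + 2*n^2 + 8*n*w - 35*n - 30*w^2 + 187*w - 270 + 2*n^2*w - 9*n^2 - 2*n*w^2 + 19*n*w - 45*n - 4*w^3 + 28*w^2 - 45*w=-7*n^2 - 70*n - 4*w^3 + w^2*(-2*n - 2) + w*(2*n^2 + 27*n + 104) - 168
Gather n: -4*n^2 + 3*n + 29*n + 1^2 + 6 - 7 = -4*n^2 + 32*n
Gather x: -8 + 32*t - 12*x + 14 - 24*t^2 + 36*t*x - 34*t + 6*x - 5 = -24*t^2 - 2*t + x*(36*t - 6) + 1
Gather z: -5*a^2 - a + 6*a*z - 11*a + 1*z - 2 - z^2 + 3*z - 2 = -5*a^2 - 12*a - z^2 + z*(6*a + 4) - 4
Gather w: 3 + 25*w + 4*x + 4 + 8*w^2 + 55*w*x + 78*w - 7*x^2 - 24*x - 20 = 8*w^2 + w*(55*x + 103) - 7*x^2 - 20*x - 13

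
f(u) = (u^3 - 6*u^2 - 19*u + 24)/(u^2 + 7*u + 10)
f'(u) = (-2*u - 7)*(u^3 - 6*u^2 - 19*u + 24)/(u^2 + 7*u + 10)^2 + (3*u^2 - 12*u - 19)/(u^2 + 7*u + 10) = (u^4 + 14*u^3 + 7*u^2 - 168*u - 358)/(u^4 + 14*u^3 + 69*u^2 + 140*u + 100)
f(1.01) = -0.02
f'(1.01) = -1.54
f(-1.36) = 15.55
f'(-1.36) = -27.34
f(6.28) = -0.90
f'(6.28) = 0.45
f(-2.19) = -49.32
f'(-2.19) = -282.59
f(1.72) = -0.85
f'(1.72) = -0.87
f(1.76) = -0.89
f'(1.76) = -0.85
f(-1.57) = 23.85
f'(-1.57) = -57.50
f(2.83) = -1.46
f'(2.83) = -0.28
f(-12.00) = -33.43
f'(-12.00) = -0.16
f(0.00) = 2.40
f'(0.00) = -3.58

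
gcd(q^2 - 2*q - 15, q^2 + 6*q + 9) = q + 3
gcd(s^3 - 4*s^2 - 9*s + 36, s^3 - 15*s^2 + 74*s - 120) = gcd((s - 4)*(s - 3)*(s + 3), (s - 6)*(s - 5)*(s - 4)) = s - 4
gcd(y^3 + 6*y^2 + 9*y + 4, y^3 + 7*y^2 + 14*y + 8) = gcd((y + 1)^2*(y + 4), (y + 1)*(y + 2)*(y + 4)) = y^2 + 5*y + 4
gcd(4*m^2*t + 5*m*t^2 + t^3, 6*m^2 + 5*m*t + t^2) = 1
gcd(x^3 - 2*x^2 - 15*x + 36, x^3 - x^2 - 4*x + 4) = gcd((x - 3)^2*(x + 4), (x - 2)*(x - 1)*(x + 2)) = 1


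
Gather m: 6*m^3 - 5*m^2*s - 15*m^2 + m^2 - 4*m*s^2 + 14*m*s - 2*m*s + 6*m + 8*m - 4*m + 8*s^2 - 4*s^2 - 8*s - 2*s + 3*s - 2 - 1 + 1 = 6*m^3 + m^2*(-5*s - 14) + m*(-4*s^2 + 12*s + 10) + 4*s^2 - 7*s - 2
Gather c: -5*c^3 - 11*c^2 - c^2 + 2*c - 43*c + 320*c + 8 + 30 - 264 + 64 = -5*c^3 - 12*c^2 + 279*c - 162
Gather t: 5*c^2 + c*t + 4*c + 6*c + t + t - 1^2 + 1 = 5*c^2 + 10*c + t*(c + 2)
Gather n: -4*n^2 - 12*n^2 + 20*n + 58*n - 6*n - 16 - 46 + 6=-16*n^2 + 72*n - 56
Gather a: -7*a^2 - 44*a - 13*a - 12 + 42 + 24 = -7*a^2 - 57*a + 54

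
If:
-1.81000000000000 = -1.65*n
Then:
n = 1.10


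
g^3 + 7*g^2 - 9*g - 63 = (g - 3)*(g + 3)*(g + 7)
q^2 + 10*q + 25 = (q + 5)^2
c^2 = c^2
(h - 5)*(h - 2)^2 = h^3 - 9*h^2 + 24*h - 20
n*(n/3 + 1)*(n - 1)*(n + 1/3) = n^4/3 + 7*n^3/9 - 7*n^2/9 - n/3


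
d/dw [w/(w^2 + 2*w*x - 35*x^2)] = (w^2 + 2*w*x - 2*w*(w + x) - 35*x^2)/(w^2 + 2*w*x - 35*x^2)^2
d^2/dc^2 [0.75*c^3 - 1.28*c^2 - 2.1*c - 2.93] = 4.5*c - 2.56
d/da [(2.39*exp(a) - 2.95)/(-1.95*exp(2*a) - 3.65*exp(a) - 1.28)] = (4.6605*exp(2*a) - 11.505*exp(a) - 13.8267)*exp(a)/(3.8025*exp(4*a) + 14.235*exp(3*a) + 18.3145*exp(2*a) + 9.344*exp(a) + 1.6384)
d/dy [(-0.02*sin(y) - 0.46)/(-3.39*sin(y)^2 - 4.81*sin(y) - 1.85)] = (-3.1188*sin(y) + 0.0339*cos(2*y) - 2.2095)*cos(y)/(3.39*sin(y)^2 + 4.81*sin(y) + 1.85)^2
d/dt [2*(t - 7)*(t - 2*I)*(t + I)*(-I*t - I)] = -8*I*t^3 + t^2*(-6 + 36*I) + t*(24 + 20*I) + 14 + 24*I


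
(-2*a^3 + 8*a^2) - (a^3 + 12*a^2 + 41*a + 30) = -3*a^3 - 4*a^2 - 41*a - 30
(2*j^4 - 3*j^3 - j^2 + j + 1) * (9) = 18*j^4 - 27*j^3 - 9*j^2 + 9*j + 9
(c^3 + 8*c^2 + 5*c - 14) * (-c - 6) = -c^4 - 14*c^3 - 53*c^2 - 16*c + 84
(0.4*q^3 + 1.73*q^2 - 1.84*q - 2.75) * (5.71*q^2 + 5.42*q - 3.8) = 2.284*q^5 + 12.0463*q^4 - 2.6498*q^3 - 32.2493*q^2 - 7.913*q + 10.45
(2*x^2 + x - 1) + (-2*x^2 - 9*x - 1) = -8*x - 2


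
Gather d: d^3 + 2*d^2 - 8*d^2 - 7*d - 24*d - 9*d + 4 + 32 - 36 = d^3 - 6*d^2 - 40*d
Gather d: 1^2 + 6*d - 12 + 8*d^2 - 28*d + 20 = 8*d^2 - 22*d + 9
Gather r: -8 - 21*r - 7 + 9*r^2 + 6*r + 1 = 9*r^2 - 15*r - 14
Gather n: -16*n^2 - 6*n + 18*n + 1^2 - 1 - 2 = -16*n^2 + 12*n - 2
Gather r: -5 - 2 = -7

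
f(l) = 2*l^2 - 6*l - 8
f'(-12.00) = -54.00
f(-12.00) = 352.00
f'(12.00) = 42.00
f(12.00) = 208.00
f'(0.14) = -5.44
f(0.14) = -8.80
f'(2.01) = 2.04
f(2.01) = -11.98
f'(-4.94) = -25.76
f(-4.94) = 70.45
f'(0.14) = -5.44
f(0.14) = -8.80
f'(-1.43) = -11.72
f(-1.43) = 4.67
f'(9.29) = 31.16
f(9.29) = 108.87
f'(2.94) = 5.76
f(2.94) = -8.35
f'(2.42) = 3.68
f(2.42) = -10.81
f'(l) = 4*l - 6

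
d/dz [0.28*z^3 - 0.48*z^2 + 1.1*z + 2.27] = 0.84*z^2 - 0.96*z + 1.1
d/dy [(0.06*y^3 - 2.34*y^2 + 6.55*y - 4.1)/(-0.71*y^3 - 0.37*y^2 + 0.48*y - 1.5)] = (-1.6836*y^4 + 9.3586*y^3 - 7.7027*y^2 + 3.986*y - 7.857)/(0.5041*y^6 + 0.5254*y^5 - 0.5447*y^4 + 1.7748*y^3 + 1.3404*y^2 - 1.44*y + 2.25)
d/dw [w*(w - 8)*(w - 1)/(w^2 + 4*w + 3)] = (w^4 + 8*w^3 - 35*w^2 - 54*w + 24)/(w^4 + 8*w^3 + 22*w^2 + 24*w + 9)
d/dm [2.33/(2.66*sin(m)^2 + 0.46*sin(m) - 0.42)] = -(12.3956*sin(m) + 1.0718)*cos(m)/(2.66*sin(m)^2 + 0.46*sin(m) - 0.42)^2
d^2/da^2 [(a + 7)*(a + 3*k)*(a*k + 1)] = 6*a*k + 6*k^2 + 14*k + 2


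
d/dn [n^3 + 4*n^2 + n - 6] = 3*n^2 + 8*n + 1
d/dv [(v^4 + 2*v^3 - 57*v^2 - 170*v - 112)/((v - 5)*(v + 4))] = (2*v^5 - v^4 - 84*v^3 + 107*v^2 + 2504*v + 3288)/(v^4 - 2*v^3 - 39*v^2 + 40*v + 400)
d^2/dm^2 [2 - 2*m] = 0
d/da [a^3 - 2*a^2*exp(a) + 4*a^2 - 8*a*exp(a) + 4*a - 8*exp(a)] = -2*a^2*exp(a) + 3*a^2 - 12*a*exp(a) + 8*a - 16*exp(a) + 4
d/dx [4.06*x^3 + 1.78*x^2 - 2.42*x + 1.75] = 12.18*x^2 + 3.56*x - 2.42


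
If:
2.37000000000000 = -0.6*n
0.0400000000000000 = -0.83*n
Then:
No Solution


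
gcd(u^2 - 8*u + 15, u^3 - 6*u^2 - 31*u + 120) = u - 3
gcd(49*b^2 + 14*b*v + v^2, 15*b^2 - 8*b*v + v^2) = 1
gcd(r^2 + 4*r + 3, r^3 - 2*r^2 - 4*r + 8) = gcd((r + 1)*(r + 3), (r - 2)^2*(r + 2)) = 1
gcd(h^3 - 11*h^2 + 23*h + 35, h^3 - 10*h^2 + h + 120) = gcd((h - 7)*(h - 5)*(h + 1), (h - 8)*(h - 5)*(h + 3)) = h - 5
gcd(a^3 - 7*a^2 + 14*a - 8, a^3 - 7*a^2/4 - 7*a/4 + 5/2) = a^2 - 3*a + 2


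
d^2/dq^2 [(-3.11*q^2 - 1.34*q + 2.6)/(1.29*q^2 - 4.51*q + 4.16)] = (-40.647126*q^3 + 126.096984*q^2 - 47.613384*q - 80.05868)/(2.146689*q^6 - 22.515273*q^5 + 99.484155*q^4 - 236.948635*q^3 + 320.81712*q^2 - 234.144768*q + 71.991296)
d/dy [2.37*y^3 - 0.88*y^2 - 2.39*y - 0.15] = 7.11*y^2 - 1.76*y - 2.39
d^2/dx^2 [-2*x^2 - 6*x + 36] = -4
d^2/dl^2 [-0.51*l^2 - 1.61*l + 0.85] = -1.02000000000000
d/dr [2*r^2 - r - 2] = 4*r - 1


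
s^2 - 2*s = s*(s - 2)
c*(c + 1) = c^2 + c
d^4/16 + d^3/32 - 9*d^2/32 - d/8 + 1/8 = (d/4 + 1/4)*(d/4 + 1/2)*(d - 2)*(d - 1/2)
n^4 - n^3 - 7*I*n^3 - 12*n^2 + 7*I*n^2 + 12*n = n*(n - 1)*(n - 4*I)*(n - 3*I)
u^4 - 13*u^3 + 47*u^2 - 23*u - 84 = (u - 7)*(u - 4)*(u - 3)*(u + 1)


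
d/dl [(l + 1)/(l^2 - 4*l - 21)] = (l^2 - 4*l - 2*(l - 2)*(l + 1) - 21)/(-l^2 + 4*l + 21)^2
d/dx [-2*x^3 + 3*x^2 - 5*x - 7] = -6*x^2 + 6*x - 5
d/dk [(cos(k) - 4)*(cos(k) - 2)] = 2*(3 - cos(k))*sin(k)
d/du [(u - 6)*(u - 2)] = 2*u - 8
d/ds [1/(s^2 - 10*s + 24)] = 2*(5 - s)/(s^2 - 10*s + 24)^2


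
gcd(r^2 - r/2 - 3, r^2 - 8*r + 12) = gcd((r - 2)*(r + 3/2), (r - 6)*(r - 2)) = r - 2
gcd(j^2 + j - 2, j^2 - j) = j - 1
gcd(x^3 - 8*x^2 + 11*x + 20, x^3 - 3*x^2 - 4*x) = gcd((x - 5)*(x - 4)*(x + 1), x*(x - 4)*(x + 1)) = x^2 - 3*x - 4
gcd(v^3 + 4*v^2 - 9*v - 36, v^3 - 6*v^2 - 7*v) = 1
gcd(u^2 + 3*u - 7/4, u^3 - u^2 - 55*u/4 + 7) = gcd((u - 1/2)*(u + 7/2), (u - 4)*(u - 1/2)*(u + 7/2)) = u^2 + 3*u - 7/4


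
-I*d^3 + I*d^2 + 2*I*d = d*(d - 2)*(-I*d - I)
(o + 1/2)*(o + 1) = o^2 + 3*o/2 + 1/2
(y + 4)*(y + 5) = y^2 + 9*y + 20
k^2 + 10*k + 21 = (k + 3)*(k + 7)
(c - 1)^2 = c^2 - 2*c + 1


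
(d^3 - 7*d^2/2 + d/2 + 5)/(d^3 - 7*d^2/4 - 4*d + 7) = 2*(2*d^2 - 3*d - 5)/(4*d^2 + d - 14)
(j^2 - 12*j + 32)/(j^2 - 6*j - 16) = (j - 4)/(j + 2)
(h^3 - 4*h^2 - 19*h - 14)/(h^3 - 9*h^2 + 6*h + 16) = (h^2 - 5*h - 14)/(h^2 - 10*h + 16)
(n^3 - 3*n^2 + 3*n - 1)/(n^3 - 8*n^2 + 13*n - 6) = (n - 1)/(n - 6)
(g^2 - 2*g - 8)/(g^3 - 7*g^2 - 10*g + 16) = (g - 4)/(g^2 - 9*g + 8)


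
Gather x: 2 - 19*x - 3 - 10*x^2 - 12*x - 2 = -10*x^2 - 31*x - 3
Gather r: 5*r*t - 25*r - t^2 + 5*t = r*(5*t - 25) - t^2 + 5*t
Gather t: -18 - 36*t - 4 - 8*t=-44*t - 22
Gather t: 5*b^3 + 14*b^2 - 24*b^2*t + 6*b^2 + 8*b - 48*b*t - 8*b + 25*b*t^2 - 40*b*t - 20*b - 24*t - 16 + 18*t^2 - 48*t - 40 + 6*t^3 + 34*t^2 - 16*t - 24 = 5*b^3 + 20*b^2 - 20*b + 6*t^3 + t^2*(25*b + 52) + t*(-24*b^2 - 88*b - 88) - 80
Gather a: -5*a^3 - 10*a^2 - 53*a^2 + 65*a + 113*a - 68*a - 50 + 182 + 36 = -5*a^3 - 63*a^2 + 110*a + 168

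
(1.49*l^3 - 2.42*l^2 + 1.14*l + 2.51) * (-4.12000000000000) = -6.1388*l^3 + 9.9704*l^2 - 4.6968*l - 10.3412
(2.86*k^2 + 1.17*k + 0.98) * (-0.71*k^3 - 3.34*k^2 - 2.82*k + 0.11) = -2.0306*k^5 - 10.3831*k^4 - 12.6688*k^3 - 6.258*k^2 - 2.6349*k + 0.1078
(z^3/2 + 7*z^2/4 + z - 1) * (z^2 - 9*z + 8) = z^5/2 - 11*z^4/4 - 43*z^3/4 + 4*z^2 + 17*z - 8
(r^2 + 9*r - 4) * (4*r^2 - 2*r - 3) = 4*r^4 + 34*r^3 - 37*r^2 - 19*r + 12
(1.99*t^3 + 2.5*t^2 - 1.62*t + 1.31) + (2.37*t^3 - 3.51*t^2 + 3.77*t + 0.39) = 4.36*t^3 - 1.01*t^2 + 2.15*t + 1.7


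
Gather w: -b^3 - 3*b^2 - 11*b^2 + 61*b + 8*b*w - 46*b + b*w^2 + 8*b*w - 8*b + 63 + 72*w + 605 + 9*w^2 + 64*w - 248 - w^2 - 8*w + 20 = -b^3 - 14*b^2 + 7*b + w^2*(b + 8) + w*(16*b + 128) + 440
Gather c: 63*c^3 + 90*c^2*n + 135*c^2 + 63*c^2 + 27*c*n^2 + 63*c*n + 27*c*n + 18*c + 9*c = 63*c^3 + c^2*(90*n + 198) + c*(27*n^2 + 90*n + 27)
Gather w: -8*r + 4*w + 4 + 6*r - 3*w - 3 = -2*r + w + 1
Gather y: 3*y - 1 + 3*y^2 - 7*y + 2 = 3*y^2 - 4*y + 1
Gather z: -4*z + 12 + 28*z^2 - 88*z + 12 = 28*z^2 - 92*z + 24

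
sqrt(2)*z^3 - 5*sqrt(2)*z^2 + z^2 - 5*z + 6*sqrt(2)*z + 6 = (z - 3)*(z - 2)*(sqrt(2)*z + 1)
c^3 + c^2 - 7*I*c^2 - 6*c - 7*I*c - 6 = (c + 1)*(c - 6*I)*(c - I)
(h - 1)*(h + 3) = h^2 + 2*h - 3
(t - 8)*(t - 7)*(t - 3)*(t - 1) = t^4 - 19*t^3 + 119*t^2 - 269*t + 168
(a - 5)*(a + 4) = a^2 - a - 20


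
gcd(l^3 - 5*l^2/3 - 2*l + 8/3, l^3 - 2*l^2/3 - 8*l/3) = l^2 - 2*l/3 - 8/3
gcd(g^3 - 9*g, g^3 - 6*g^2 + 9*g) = g^2 - 3*g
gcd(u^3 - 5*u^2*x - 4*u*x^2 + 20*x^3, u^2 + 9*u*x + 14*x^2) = u + 2*x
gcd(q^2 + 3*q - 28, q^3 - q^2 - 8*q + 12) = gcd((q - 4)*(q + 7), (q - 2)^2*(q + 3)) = 1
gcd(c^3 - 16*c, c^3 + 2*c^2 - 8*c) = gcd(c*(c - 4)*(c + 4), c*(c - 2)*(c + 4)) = c^2 + 4*c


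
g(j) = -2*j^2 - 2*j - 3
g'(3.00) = -14.00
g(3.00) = -27.00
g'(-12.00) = 46.00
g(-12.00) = -267.00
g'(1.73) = -8.92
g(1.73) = -12.45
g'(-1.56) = 4.24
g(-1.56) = -4.75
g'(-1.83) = 5.32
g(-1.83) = -6.04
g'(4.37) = -19.48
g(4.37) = -49.93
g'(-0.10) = -1.60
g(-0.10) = -2.82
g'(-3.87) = 13.48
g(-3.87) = -25.21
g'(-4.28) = 15.12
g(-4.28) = -31.08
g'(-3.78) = 13.12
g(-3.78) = -24.02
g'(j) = -4*j - 2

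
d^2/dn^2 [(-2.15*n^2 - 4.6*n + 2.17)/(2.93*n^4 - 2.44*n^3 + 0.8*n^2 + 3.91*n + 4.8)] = (-110.74521*n^8 - 381.6618*n^7 + 883.2445*n^6 - 398.85414*n^5 + 1219.288704*n^4 + 892.814764*n^3 - 1079.076168*n^2 + 299.2008*n + 123.278354)/(25.153757*n^12 - 62.841468*n^11 + 72.935904*n^10 + 51.857933*n^9 - 24.183432*n^8 - 85.755792*n^7 + 242.339519*n^6 + 169.322148*n^5 - 26.3344799999999*n^4 - 18.789929*n^3 + 275.44464*n^2 + 270.2592*n + 110.592)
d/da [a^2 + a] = 2*a + 1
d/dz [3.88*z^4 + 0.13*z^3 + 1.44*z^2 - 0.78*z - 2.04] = 15.52*z^3 + 0.39*z^2 + 2.88*z - 0.78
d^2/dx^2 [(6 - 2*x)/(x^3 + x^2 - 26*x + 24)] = 4*(-(x - 3)*(3*x^2 + 2*x - 26)^2 + (3*x^2 + 2*x + (x - 3)*(3*x + 1) - 26)*(x^3 + x^2 - 26*x + 24))/(x^3 + x^2 - 26*x + 24)^3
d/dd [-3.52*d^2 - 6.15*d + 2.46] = -7.04*d - 6.15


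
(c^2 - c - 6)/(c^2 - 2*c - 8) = (c - 3)/(c - 4)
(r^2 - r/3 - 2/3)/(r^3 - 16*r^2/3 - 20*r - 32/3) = (r - 1)/(r^2 - 6*r - 16)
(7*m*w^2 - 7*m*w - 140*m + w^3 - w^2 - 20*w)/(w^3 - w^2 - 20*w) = (7*m + w)/w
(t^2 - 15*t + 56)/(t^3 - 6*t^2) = (t^2 - 15*t + 56)/(t^2*(t - 6))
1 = 1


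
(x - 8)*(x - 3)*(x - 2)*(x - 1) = x^4 - 14*x^3 + 59*x^2 - 94*x + 48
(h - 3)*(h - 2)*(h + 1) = h^3 - 4*h^2 + h + 6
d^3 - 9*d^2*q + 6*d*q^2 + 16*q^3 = (d - 8*q)*(d - 2*q)*(d + q)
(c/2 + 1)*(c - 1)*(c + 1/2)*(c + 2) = c^4/2 + 7*c^3/4 + 3*c^2/4 - 2*c - 1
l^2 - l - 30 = (l - 6)*(l + 5)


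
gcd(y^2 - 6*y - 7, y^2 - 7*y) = y - 7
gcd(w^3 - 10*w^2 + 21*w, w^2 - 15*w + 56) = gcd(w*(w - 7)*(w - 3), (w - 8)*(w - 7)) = w - 7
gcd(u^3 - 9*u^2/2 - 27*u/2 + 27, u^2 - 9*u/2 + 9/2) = u - 3/2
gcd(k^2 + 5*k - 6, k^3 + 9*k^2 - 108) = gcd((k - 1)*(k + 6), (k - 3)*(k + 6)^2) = k + 6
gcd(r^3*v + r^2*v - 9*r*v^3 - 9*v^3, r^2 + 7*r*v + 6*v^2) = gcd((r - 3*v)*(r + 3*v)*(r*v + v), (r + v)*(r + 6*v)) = 1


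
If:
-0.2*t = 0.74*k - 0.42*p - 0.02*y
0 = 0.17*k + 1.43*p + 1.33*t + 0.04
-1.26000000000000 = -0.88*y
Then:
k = 0.0213792492917847 - 0.747698300283286*t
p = -0.841182719546742*t - 0.0305136170486737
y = 1.43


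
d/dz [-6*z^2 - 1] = -12*z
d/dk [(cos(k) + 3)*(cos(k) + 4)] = -(2*cos(k) + 7)*sin(k)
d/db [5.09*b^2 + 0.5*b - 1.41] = 10.18*b + 0.5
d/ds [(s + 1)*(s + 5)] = 2*s + 6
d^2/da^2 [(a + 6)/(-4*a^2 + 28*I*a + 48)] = ((a + 6)*(2*a - 7*I)^2 + (3*a + 6 - 7*I)*(-a^2 + 7*I*a + 12))/(2*(-a^2 + 7*I*a + 12)^3)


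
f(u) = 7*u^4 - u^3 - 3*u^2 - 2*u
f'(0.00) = -2.00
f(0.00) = 0.00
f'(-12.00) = -48746.00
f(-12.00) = 146472.00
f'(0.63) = 0.03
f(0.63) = -1.60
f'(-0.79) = -12.94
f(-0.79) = 2.93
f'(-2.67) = -540.32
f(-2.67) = 358.74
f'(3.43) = 1072.03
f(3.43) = 886.38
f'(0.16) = -2.92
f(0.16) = -0.40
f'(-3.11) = -854.60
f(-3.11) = 662.13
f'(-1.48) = -90.46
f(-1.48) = 33.22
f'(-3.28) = -1002.65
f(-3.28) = 819.77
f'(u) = 28*u^3 - 3*u^2 - 6*u - 2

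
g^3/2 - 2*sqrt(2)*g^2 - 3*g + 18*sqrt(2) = (g/2 + sqrt(2))*(g - 3*sqrt(2))^2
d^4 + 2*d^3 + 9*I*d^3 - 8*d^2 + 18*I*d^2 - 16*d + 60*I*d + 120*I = (d + 2)*(d - 2*I)*(d + 5*I)*(d + 6*I)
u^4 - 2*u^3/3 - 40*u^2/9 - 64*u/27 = u*(u - 8/3)*(u + 2/3)*(u + 4/3)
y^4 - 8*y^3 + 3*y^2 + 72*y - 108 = (y - 6)*(y - 3)*(y - 2)*(y + 3)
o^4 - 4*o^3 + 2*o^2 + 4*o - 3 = (o - 3)*(o - 1)^2*(o + 1)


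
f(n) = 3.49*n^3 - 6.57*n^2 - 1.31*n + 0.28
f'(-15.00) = 2551.54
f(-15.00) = -13237.07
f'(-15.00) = 2551.54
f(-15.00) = -13237.07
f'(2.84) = 45.82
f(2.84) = 23.51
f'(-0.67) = 12.19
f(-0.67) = -2.84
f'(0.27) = -4.09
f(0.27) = -0.48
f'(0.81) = -5.08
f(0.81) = -3.24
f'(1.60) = 4.47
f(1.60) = -4.34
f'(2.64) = 36.97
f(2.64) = 15.25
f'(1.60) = 4.47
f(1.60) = -4.34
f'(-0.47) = 7.18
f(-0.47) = -0.92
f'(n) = 10.47*n^2 - 13.14*n - 1.31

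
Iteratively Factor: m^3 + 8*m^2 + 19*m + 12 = (m + 4)*(m^2 + 4*m + 3) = (m + 3)*(m + 4)*(m + 1)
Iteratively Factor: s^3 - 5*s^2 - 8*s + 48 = (s - 4)*(s^2 - s - 12) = (s - 4)*(s + 3)*(s - 4)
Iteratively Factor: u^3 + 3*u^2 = (u)*(u^2 + 3*u) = u^2*(u + 3)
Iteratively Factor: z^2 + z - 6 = (z - 2)*(z + 3)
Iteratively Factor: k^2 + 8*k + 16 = (k + 4)*(k + 4)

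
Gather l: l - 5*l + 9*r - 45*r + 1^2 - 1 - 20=-4*l - 36*r - 20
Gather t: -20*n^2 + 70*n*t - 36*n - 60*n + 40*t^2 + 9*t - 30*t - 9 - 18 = -20*n^2 - 96*n + 40*t^2 + t*(70*n - 21) - 27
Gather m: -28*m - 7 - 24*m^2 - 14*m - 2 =-24*m^2 - 42*m - 9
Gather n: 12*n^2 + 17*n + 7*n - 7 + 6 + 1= 12*n^2 + 24*n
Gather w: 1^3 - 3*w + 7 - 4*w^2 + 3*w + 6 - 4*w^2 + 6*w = -8*w^2 + 6*w + 14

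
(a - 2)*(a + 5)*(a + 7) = a^3 + 10*a^2 + 11*a - 70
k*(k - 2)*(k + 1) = k^3 - k^2 - 2*k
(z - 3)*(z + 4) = z^2 + z - 12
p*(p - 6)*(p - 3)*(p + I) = p^4 - 9*p^3 + I*p^3 + 18*p^2 - 9*I*p^2 + 18*I*p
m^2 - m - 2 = (m - 2)*(m + 1)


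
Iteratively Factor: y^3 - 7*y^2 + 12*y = (y - 4)*(y^2 - 3*y) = y*(y - 4)*(y - 3)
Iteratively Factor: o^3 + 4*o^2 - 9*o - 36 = (o - 3)*(o^2 + 7*o + 12) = (o - 3)*(o + 3)*(o + 4)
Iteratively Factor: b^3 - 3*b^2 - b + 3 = (b + 1)*(b^2 - 4*b + 3) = (b - 1)*(b + 1)*(b - 3)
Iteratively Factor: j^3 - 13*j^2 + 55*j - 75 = (j - 5)*(j^2 - 8*j + 15) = (j - 5)^2*(j - 3)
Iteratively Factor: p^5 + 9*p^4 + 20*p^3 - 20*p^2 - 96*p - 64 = (p + 4)*(p^4 + 5*p^3 - 20*p - 16) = (p + 4)^2*(p^3 + p^2 - 4*p - 4) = (p + 2)*(p + 4)^2*(p^2 - p - 2) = (p - 2)*(p + 2)*(p + 4)^2*(p + 1)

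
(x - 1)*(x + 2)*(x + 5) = x^3 + 6*x^2 + 3*x - 10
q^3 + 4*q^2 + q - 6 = (q - 1)*(q + 2)*(q + 3)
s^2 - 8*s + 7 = (s - 7)*(s - 1)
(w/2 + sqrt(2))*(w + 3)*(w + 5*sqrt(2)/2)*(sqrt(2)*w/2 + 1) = sqrt(2)*w^4/4 + 3*sqrt(2)*w^3/4 + 11*w^3/4 + 19*sqrt(2)*w^2/4 + 33*w^2/4 + 5*w + 57*sqrt(2)*w/4 + 15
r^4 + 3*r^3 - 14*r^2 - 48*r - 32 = (r - 4)*(r + 1)*(r + 2)*(r + 4)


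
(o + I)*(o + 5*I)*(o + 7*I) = o^3 + 13*I*o^2 - 47*o - 35*I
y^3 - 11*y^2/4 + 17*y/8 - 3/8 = (y - 3/2)*(y - 1)*(y - 1/4)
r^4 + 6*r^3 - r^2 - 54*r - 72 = (r - 3)*(r + 2)*(r + 3)*(r + 4)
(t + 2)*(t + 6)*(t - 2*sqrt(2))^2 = t^4 - 4*sqrt(2)*t^3 + 8*t^3 - 32*sqrt(2)*t^2 + 20*t^2 - 48*sqrt(2)*t + 64*t + 96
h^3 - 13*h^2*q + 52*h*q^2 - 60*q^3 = (h - 6*q)*(h - 5*q)*(h - 2*q)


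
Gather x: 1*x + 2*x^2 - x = 2*x^2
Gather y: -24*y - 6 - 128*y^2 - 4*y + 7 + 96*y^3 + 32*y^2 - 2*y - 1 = 96*y^3 - 96*y^2 - 30*y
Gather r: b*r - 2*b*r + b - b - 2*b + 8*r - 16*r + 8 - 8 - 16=-2*b + r*(-b - 8) - 16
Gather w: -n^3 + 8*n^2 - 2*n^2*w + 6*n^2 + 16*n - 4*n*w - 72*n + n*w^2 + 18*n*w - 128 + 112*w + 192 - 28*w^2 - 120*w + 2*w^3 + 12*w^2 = -n^3 + 14*n^2 - 56*n + 2*w^3 + w^2*(n - 16) + w*(-2*n^2 + 14*n - 8) + 64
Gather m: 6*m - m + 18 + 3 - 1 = 5*m + 20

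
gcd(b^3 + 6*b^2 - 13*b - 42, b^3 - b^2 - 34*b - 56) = b + 2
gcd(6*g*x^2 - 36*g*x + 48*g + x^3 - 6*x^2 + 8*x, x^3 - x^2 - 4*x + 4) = x - 2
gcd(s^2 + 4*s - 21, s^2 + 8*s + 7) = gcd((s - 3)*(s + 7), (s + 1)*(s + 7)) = s + 7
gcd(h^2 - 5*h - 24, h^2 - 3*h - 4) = 1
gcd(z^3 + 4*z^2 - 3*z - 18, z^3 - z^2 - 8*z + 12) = z^2 + z - 6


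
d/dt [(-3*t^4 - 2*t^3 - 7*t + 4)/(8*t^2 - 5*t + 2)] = (-48*t^5 + 29*t^4 - 4*t^3 + 44*t^2 - 64*t + 6)/(64*t^4 - 80*t^3 + 57*t^2 - 20*t + 4)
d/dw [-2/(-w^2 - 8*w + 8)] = 4*(-w - 4)/(w^2 + 8*w - 8)^2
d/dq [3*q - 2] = 3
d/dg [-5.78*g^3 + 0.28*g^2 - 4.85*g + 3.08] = -17.34*g^2 + 0.56*g - 4.85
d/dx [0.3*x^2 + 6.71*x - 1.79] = 0.6*x + 6.71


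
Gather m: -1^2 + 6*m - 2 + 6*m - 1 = 12*m - 4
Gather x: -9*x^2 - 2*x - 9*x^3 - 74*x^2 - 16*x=-9*x^3 - 83*x^2 - 18*x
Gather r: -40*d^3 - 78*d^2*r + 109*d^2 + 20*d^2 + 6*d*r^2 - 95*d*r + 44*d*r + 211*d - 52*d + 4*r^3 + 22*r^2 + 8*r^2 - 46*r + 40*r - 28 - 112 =-40*d^3 + 129*d^2 + 159*d + 4*r^3 + r^2*(6*d + 30) + r*(-78*d^2 - 51*d - 6) - 140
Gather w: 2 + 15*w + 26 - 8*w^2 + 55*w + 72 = -8*w^2 + 70*w + 100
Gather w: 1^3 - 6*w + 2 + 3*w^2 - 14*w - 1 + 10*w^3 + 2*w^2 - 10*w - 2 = 10*w^3 + 5*w^2 - 30*w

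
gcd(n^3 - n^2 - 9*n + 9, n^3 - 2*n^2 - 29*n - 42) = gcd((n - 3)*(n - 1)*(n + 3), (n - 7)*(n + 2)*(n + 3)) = n + 3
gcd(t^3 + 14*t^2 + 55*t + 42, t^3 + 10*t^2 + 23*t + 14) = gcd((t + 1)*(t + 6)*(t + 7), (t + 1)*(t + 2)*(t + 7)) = t^2 + 8*t + 7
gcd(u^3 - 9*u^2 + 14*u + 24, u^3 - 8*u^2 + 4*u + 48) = u^2 - 10*u + 24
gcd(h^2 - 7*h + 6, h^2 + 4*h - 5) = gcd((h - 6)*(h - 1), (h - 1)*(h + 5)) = h - 1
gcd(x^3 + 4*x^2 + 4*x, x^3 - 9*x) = x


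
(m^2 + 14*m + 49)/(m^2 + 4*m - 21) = (m + 7)/(m - 3)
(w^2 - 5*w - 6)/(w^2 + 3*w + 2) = (w - 6)/(w + 2)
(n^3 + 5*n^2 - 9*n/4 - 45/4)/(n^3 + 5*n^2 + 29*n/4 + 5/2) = (4*n^3 + 20*n^2 - 9*n - 45)/(4*n^3 + 20*n^2 + 29*n + 10)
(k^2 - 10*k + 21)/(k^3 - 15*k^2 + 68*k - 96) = (k - 7)/(k^2 - 12*k + 32)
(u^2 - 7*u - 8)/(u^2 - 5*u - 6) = (u - 8)/(u - 6)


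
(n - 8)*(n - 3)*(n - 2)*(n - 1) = n^4 - 14*n^3 + 59*n^2 - 94*n + 48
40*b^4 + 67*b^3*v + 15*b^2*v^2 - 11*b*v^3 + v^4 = (-8*b + v)*(-5*b + v)*(b + v)^2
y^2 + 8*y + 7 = (y + 1)*(y + 7)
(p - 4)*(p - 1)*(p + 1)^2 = p^4 - 3*p^3 - 5*p^2 + 3*p + 4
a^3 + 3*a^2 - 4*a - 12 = (a - 2)*(a + 2)*(a + 3)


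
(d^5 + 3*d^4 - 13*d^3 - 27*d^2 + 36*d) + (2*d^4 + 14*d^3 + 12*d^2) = d^5 + 5*d^4 + d^3 - 15*d^2 + 36*d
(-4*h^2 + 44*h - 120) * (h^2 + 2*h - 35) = -4*h^4 + 36*h^3 + 108*h^2 - 1780*h + 4200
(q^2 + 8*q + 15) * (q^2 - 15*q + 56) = q^4 - 7*q^3 - 49*q^2 + 223*q + 840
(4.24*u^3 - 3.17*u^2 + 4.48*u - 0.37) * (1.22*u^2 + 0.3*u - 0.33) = 5.1728*u^5 - 2.5954*u^4 + 3.1154*u^3 + 1.9387*u^2 - 1.5894*u + 0.1221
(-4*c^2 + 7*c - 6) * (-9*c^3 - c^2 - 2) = 36*c^5 - 59*c^4 + 47*c^3 + 14*c^2 - 14*c + 12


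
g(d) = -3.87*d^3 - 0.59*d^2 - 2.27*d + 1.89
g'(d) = -11.61*d^2 - 1.18*d - 2.27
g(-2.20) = 45.24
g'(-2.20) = -55.87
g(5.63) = -720.21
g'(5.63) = -376.91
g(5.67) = -735.39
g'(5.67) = -382.21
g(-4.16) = 279.73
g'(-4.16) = -198.28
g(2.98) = -112.53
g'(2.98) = -108.89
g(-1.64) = 21.10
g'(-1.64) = -31.56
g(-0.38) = 2.88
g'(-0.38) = -3.50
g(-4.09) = 266.08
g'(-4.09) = -191.66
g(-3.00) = 107.88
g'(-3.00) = -103.22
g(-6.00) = 830.19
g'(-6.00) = -413.15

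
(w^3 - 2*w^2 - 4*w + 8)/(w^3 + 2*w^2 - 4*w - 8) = (w - 2)/(w + 2)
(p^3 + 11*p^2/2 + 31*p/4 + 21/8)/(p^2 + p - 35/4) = (4*p^2 + 8*p + 3)/(2*(2*p - 5))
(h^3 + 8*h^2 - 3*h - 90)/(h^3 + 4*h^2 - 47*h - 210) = (h - 3)/(h - 7)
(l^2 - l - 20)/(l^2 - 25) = (l + 4)/(l + 5)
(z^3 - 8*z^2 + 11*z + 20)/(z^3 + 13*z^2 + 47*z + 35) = (z^2 - 9*z + 20)/(z^2 + 12*z + 35)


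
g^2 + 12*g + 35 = (g + 5)*(g + 7)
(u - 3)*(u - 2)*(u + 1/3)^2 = u^4 - 13*u^3/3 + 25*u^2/9 + 31*u/9 + 2/3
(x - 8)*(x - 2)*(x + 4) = x^3 - 6*x^2 - 24*x + 64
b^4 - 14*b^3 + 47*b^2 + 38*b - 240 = (b - 8)*(b - 5)*(b - 3)*(b + 2)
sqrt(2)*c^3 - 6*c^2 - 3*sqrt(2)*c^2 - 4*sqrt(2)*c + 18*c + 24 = (c - 4)*(c - 3*sqrt(2))*(sqrt(2)*c + sqrt(2))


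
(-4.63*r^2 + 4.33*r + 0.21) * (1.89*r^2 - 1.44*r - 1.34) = -8.7507*r^4 + 14.8509*r^3 + 0.3659*r^2 - 6.1046*r - 0.2814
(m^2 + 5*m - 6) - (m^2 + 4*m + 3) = m - 9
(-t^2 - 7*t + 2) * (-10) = 10*t^2 + 70*t - 20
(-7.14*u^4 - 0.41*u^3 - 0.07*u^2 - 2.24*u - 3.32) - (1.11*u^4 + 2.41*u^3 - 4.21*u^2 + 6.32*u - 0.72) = -8.25*u^4 - 2.82*u^3 + 4.14*u^2 - 8.56*u - 2.6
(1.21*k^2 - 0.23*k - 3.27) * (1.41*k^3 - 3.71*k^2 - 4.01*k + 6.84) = 1.7061*k^5 - 4.8134*k^4 - 8.6095*k^3 + 21.3304*k^2 + 11.5395*k - 22.3668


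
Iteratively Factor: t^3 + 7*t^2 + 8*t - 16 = (t - 1)*(t^2 + 8*t + 16) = (t - 1)*(t + 4)*(t + 4)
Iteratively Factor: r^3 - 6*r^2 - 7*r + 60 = (r - 4)*(r^2 - 2*r - 15) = (r - 5)*(r - 4)*(r + 3)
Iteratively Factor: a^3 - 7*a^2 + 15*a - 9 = (a - 1)*(a^2 - 6*a + 9) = (a - 3)*(a - 1)*(a - 3)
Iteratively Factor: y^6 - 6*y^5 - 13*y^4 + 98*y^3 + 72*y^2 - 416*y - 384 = (y - 4)*(y^5 - 2*y^4 - 21*y^3 + 14*y^2 + 128*y + 96) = (y - 4)*(y + 2)*(y^4 - 4*y^3 - 13*y^2 + 40*y + 48) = (y - 4)^2*(y + 2)*(y^3 - 13*y - 12) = (y - 4)^2*(y + 2)*(y + 3)*(y^2 - 3*y - 4) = (y - 4)^3*(y + 2)*(y + 3)*(y + 1)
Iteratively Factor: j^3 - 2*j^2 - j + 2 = (j - 2)*(j^2 - 1) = (j - 2)*(j - 1)*(j + 1)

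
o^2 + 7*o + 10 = (o + 2)*(o + 5)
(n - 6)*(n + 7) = n^2 + n - 42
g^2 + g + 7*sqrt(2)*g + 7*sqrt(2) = (g + 1)*(g + 7*sqrt(2))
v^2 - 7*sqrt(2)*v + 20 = (v - 5*sqrt(2))*(v - 2*sqrt(2))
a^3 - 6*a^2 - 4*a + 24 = (a - 6)*(a - 2)*(a + 2)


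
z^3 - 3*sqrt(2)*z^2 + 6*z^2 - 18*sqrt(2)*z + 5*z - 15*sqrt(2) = (z + 1)*(z + 5)*(z - 3*sqrt(2))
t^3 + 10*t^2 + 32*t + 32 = (t + 2)*(t + 4)^2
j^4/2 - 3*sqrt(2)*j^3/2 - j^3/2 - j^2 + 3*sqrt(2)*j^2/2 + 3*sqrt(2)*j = j*(j/2 + 1/2)*(j - 2)*(j - 3*sqrt(2))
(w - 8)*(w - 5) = w^2 - 13*w + 40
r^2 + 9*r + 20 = (r + 4)*(r + 5)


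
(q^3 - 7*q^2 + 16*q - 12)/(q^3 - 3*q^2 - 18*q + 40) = (q^2 - 5*q + 6)/(q^2 - q - 20)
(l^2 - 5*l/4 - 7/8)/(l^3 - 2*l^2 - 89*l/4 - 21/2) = (4*l - 7)/(2*(2*l^2 - 5*l - 42))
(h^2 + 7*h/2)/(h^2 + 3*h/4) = 2*(2*h + 7)/(4*h + 3)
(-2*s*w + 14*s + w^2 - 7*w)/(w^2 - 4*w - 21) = (-2*s + w)/(w + 3)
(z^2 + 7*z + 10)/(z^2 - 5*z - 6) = (z^2 + 7*z + 10)/(z^2 - 5*z - 6)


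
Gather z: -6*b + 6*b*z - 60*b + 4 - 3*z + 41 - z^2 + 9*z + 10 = -66*b - z^2 + z*(6*b + 6) + 55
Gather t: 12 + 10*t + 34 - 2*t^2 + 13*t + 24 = -2*t^2 + 23*t + 70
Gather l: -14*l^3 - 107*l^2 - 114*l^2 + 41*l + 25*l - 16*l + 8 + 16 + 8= -14*l^3 - 221*l^2 + 50*l + 32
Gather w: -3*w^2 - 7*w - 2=-3*w^2 - 7*w - 2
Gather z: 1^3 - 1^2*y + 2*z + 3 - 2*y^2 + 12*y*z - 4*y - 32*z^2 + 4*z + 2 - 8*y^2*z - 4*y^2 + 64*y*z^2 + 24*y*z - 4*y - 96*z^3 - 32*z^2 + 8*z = -6*y^2 - 9*y - 96*z^3 + z^2*(64*y - 64) + z*(-8*y^2 + 36*y + 14) + 6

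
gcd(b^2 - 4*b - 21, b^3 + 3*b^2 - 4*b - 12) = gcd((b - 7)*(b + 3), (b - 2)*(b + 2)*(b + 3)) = b + 3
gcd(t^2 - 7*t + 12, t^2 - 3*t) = t - 3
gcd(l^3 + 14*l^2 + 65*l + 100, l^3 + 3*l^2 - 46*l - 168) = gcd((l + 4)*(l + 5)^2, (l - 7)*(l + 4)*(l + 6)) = l + 4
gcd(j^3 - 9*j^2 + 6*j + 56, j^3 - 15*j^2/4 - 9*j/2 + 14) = j^2 - 2*j - 8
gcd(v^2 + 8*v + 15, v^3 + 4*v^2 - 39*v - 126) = v + 3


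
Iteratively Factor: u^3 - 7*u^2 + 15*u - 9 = (u - 3)*(u^2 - 4*u + 3) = (u - 3)^2*(u - 1)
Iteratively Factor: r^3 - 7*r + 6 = (r - 1)*(r^2 + r - 6) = (r - 1)*(r + 3)*(r - 2)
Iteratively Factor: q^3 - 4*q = (q)*(q^2 - 4) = q*(q - 2)*(q + 2)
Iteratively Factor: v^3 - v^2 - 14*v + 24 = (v - 2)*(v^2 + v - 12) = (v - 3)*(v - 2)*(v + 4)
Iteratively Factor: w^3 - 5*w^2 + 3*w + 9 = (w - 3)*(w^2 - 2*w - 3) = (w - 3)^2*(w + 1)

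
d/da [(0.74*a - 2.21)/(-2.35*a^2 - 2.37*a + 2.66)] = (1.739*a^2 - 10.387*a - 3.2693)/(5.5225*a^4 + 11.139*a^3 - 6.8851*a^2 - 12.6084*a + 7.0756)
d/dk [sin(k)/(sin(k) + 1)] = cos(k)/(sin(k) + 1)^2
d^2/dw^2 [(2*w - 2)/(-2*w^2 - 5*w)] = 4*(-4*w^3 + 12*w^2 + 30*w + 25)/(w^3*(8*w^3 + 60*w^2 + 150*w + 125))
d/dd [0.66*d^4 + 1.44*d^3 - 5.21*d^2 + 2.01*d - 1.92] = 2.64*d^3 + 4.32*d^2 - 10.42*d + 2.01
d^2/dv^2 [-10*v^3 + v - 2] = -60*v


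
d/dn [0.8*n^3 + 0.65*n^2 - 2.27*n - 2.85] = 2.4*n^2 + 1.3*n - 2.27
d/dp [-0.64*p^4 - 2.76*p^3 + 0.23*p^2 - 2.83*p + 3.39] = -2.56*p^3 - 8.28*p^2 + 0.46*p - 2.83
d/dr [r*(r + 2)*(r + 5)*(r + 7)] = 4*r^3 + 42*r^2 + 118*r + 70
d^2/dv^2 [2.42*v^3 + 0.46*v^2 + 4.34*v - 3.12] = 14.52*v + 0.92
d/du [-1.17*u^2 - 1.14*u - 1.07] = -2.34*u - 1.14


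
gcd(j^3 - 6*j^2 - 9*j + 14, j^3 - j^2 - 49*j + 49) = j^2 - 8*j + 7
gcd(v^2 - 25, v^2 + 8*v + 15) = v + 5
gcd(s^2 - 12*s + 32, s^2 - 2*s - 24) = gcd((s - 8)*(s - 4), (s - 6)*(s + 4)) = 1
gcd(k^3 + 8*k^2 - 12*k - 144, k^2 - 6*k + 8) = k - 4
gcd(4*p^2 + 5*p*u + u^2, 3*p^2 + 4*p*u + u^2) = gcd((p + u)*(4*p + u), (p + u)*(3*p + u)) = p + u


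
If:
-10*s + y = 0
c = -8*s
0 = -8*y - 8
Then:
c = 4/5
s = -1/10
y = -1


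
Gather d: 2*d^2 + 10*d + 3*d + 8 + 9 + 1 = 2*d^2 + 13*d + 18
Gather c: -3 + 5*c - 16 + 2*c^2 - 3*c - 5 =2*c^2 + 2*c - 24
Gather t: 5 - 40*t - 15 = -40*t - 10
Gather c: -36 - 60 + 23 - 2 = -75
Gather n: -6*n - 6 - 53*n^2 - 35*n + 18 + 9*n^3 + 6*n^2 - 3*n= 9*n^3 - 47*n^2 - 44*n + 12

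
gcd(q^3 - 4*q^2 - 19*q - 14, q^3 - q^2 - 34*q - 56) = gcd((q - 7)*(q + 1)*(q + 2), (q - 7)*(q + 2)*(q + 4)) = q^2 - 5*q - 14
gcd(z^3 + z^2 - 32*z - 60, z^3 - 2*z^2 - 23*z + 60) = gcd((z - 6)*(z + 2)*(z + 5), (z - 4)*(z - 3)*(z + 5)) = z + 5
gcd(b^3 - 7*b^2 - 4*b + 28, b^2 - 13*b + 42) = b - 7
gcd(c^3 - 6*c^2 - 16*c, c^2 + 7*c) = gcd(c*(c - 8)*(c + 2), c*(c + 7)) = c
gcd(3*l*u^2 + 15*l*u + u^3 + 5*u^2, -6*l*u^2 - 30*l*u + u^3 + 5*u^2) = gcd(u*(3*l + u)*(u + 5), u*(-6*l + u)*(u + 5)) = u^2 + 5*u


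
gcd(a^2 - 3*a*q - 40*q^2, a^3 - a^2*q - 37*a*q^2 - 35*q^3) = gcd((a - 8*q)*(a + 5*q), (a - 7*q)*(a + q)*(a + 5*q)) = a + 5*q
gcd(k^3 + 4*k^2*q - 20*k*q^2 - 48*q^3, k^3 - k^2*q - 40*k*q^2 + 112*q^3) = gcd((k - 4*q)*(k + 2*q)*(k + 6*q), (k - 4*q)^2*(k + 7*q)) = -k + 4*q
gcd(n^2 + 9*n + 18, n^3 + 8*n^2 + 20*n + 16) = 1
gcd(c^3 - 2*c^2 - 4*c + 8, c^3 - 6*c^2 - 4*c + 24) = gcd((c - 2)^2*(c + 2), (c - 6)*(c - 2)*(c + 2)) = c^2 - 4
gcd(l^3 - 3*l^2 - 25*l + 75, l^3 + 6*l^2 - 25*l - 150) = l^2 - 25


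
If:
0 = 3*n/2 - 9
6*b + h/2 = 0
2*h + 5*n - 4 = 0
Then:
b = 13/12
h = -13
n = 6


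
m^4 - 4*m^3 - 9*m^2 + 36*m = m*(m - 4)*(m - 3)*(m + 3)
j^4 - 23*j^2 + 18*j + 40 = (j - 4)*(j - 2)*(j + 1)*(j + 5)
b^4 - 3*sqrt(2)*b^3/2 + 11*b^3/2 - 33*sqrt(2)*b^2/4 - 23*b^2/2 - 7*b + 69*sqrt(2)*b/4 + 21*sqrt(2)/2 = (b - 2)*(b + 1/2)*(b + 7)*(b - 3*sqrt(2)/2)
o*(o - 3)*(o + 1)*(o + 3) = o^4 + o^3 - 9*o^2 - 9*o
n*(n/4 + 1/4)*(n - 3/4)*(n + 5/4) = n^4/4 + 3*n^3/8 - 7*n^2/64 - 15*n/64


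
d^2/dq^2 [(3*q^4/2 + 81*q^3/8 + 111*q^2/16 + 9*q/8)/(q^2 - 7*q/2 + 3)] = 3*(8*q^6 - 84*q^5 + 366*q^4 - 37*q^3 - 1602*q^2 + 1404*q + 396)/(8*q^6 - 84*q^5 + 366*q^4 - 847*q^3 + 1098*q^2 - 756*q + 216)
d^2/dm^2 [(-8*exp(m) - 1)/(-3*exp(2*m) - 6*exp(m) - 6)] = 2*(4*exp(4*m) - 6*exp(3*m) - 45*exp(2*m) - 18*exp(m) + 14)*exp(m)/(3*(exp(6*m) + 6*exp(5*m) + 18*exp(4*m) + 32*exp(3*m) + 36*exp(2*m) + 24*exp(m) + 8))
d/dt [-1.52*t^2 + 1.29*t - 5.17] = 1.29 - 3.04*t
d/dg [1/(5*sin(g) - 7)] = -5*cos(g)/(5*sin(g) - 7)^2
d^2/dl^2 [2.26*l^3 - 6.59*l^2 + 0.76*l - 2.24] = 13.56*l - 13.18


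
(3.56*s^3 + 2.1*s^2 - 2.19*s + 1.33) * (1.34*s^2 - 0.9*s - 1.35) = 4.7704*s^5 - 0.39*s^4 - 9.6306*s^3 + 0.9182*s^2 + 1.7595*s - 1.7955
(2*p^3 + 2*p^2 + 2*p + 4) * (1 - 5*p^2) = -10*p^5 - 10*p^4 - 8*p^3 - 18*p^2 + 2*p + 4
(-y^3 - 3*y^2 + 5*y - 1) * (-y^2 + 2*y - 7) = y^5 + y^4 - 4*y^3 + 32*y^2 - 37*y + 7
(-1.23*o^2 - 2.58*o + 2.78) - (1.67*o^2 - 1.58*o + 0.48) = -2.9*o^2 - 1.0*o + 2.3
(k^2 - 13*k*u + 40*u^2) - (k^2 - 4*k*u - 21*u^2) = -9*k*u + 61*u^2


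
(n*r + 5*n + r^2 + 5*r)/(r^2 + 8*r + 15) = (n + r)/(r + 3)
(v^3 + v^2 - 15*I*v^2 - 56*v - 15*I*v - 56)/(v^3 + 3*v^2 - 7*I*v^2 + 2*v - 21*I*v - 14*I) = (v - 8*I)/(v + 2)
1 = 1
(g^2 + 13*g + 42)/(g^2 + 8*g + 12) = (g + 7)/(g + 2)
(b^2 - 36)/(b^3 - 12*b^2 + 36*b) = (b + 6)/(b*(b - 6))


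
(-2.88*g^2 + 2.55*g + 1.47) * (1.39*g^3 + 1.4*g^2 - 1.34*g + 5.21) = -4.0032*g^5 - 0.487500000000001*g^4 + 9.4725*g^3 - 16.3638*g^2 + 11.3157*g + 7.6587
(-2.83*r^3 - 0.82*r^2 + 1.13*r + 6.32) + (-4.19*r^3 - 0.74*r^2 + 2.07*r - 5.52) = -7.02*r^3 - 1.56*r^2 + 3.2*r + 0.800000000000001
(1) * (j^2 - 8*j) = j^2 - 8*j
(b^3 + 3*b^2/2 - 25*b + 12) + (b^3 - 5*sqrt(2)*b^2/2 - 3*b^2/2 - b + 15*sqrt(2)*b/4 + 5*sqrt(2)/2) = 2*b^3 - 5*sqrt(2)*b^2/2 - 26*b + 15*sqrt(2)*b/4 + 5*sqrt(2)/2 + 12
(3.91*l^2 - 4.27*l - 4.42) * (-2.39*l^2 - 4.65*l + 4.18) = -9.3449*l^4 - 7.9762*l^3 + 46.7631*l^2 + 2.7044*l - 18.4756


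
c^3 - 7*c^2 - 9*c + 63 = (c - 7)*(c - 3)*(c + 3)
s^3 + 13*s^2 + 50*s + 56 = (s + 2)*(s + 4)*(s + 7)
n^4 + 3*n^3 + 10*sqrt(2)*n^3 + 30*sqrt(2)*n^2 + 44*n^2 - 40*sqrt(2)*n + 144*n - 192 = (n - 1)*(n + 4)*(n + 4*sqrt(2))*(n + 6*sqrt(2))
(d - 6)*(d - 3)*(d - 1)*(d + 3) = d^4 - 7*d^3 - 3*d^2 + 63*d - 54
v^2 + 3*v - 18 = (v - 3)*(v + 6)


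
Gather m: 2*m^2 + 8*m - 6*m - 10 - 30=2*m^2 + 2*m - 40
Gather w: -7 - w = -w - 7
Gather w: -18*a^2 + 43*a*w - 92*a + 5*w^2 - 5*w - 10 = -18*a^2 - 92*a + 5*w^2 + w*(43*a - 5) - 10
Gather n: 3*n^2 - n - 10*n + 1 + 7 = 3*n^2 - 11*n + 8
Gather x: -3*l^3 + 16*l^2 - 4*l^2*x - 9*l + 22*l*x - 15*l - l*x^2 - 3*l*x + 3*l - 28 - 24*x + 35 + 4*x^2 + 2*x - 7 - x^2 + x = -3*l^3 + 16*l^2 - 21*l + x^2*(3 - l) + x*(-4*l^2 + 19*l - 21)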